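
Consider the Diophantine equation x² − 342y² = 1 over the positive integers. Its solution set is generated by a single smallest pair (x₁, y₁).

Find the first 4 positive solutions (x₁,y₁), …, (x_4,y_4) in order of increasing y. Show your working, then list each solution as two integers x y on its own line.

37 2
2737 148
202501 10950
14982337 810152

d=342: √d = [18; 2,36] (ℓ=2, even), read p_1/q_1
a_0=18:  p_0=18·1+0=18,  q_0=18·0+1=1
a_1=2:  p_1=2·18+1=37,  q_1=2·1+0=2
fundamental: x₁=37, y₁=2  (since 1369 − 342·4 = 1)
(x_2, y_2) = (37·37 + 342·2·2, 37·2 + 2·37) = (2737, 148)
(x_3, y_3) = (37·2737 + 342·2·148, 37·148 + 2·2737) = (202501, 10950)
(x_4, y_4) = (37·202501 + 342·2·10950, 37·10950 + 2·202501) = (14982337, 810152)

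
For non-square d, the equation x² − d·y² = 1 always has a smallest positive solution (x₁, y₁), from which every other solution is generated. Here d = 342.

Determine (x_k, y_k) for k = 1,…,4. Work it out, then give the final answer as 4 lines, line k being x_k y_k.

√342 = [18; 2,36, …], period ℓ=2 (even) → k=1
a_0=18:  p_0=18·1+0=18,  q_0=18·0+1=1
a_1=2:  p_1=2·18+1=37,  q_1=2·1+0=2
→ (37, 2).  Check: 37²=1369, 342·2²=1368, difference 1.
k=2:  x_2 = 37·37+342·2·2 = 2737,  y_2 = 37·2+2·37 = 148
k=3:  x_3 = 37·2737+342·2·148 = 202501,  y_3 = 37·148+2·2737 = 10950
k=4:  x_4 = 37·202501+342·2·10950 = 14982337,  y_4 = 37·10950+2·202501 = 810152

37 2
2737 148
202501 10950
14982337 810152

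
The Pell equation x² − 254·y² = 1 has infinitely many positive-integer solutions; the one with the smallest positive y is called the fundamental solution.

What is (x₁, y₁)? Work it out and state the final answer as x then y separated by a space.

[15; 1,14,1,30] for √254; ℓ=4 ⇒ convergent index 3
k=0  a_k=15  p_k/q_k = 15/1
…
k=2  a_k=14  p_k/q_k = 239/15
k=3  a_k=1  p_k/q_k = 255/16
(x₁, y₁) = (255, 16);  255² − 254·16² = 1 ✓

255 16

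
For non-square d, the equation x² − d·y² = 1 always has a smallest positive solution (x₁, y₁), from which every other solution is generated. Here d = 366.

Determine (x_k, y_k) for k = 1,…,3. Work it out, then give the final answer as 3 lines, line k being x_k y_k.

√366 → a₀=19, period (7,1,1,1,2,12,2,1,1,1,7,38); ℓ=12 even so k=11
a_0=19:  p_0=19·1+0=19,  q_0=19·0+1=1
…
a_2=1:  p_2=1·134+19=153,  q_2=1·7+1=8
a_3=1:  p_3=1·153+134=287,  q_3=1·8+7=15
a_4=1:  p_4=1·287+153=440,  q_4=1·15+8=23
…
a_6=12:  p_6=12·1167+440=14444,  q_6=12·61+23=755
a_7=2:  p_7=2·14444+1167=30055,  q_7=2·755+61=1571
a_8=1:  p_8=1·30055+14444=44499,  q_8=1·1571+755=2326
a_9=1:  p_9=1·44499+30055=74554,  q_9=1·2326+1571=3897
a_10=1:  p_10=1·74554+44499=119053,  q_10=1·3897+2326=6223
a_11=7:  p_11=7·119053+74554=907925,  q_11=7·6223+3897=47458
→ (907925, 47458).  Check: 907925²=824327805625, 366·47458²=824327805624, difference 1.
(907925+47458√366)^2 = 1648655611249 + 86176609300√366
(907925+47458√366)^3 = 2993711291685588725 + 156483795997357542√366

907925 47458
1648655611249 86176609300
2993711291685588725 156483795997357542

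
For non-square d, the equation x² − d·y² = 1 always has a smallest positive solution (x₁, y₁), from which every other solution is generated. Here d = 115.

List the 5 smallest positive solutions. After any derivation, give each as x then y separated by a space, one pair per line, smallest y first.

√115 = [10; 1,2,1,1,1,1,1,2,1,20, …], period ℓ=10 (even) → k=9
a_0=10:  p_0=10·1+0=10,  q_0=10·0+1=1
a_1=1:  p_1=1·10+1=11,  q_1=1·1+0=1
a_2=2:  p_2=2·11+10=32,  q_2=2·1+1=3
…
a_4=1:  p_4=1·43+32=75,  q_4=1·4+3=7
a_5=1:  p_5=1·75+43=118,  q_5=1·7+4=11
a_6=1:  p_6=1·118+75=193,  q_6=1·11+7=18
a_7=1:  p_7=1·193+118=311,  q_7=1·18+11=29
a_8=2:  p_8=2·311+193=815,  q_8=2·29+18=76
a_9=1:  p_9=1·815+311=1126,  q_9=1·76+29=105
→ (1126, 105).  Check: 1126²=1267876, 115·105²=1267875, difference 1.
(x_2, y_2) = (1126·1126 + 115·105·105, 1126·105 + 105·1126) = (2535751, 236460)
(x_3, y_3) = (1126·2535751 + 115·105·236460, 1126·236460 + 105·2535751) = (5710510126, 532507815)
(x_4, y_4) = (1126·5710510126 + 115·105·532507815, 1126·532507815 + 105·5710510126) = (12860066268001, 1199207362920)
(x_5, y_5) = (1126·12860066268001 + 115·105·1199207362920, 1126·1199207362920 + 105·12860066268001) = (28960863525028126, 2700614448788025)

1126 105
2535751 236460
5710510126 532507815
12860066268001 1199207362920
28960863525028126 2700614448788025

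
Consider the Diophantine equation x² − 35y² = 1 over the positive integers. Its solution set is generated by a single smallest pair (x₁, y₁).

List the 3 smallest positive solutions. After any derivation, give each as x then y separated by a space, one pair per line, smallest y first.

√35 → a₀=5, period (1,10); ℓ=2 even so k=1
step 0: (5, 1)  from 5·(1,0) + (0,1)
step 1: (6, 1)  from 1·(5,1) + (1,0)
(x₁, y₁) = (6, 1);  6² − 35·1² = 1 ✓
(x_2, y_2) = (6·6 + 35·1·1, 6·1 + 1·6) = (71, 12)
(x_3, y_3) = (6·71 + 35·1·12, 6·12 + 1·71) = (846, 143)

6 1
71 12
846 143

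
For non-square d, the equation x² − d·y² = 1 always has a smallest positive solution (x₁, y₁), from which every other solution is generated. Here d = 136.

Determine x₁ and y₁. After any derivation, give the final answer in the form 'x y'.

√136 = [11; 1,1,1,22, …], period ℓ=4 (even) → k=3
i=0: a=11 ⇒ p=11, q=1
i=1: a=1 ⇒ p=12, q=1
i=2: a=1 ⇒ p=23, q=2
i=3: a=1 ⇒ p=35, q=3
fundamental: x₁=35, y₁=3  (since 1225 − 136·9 = 1)

35 3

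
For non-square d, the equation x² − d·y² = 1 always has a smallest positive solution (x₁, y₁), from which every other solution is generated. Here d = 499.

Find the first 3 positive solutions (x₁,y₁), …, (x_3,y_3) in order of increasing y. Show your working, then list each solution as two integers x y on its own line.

√499 → a₀=22, period (2,1,21,1,2,44); ℓ=6 even so k=5
a_0=22:  p_0=22·1+0=22,  q_0=22·0+1=1
a_1=2:  p_1=2·22+1=45,  q_1=2·1+0=2
…
a_4=1:  p_4=1·1452+67=1519,  q_4=1·65+3=68
a_5=2:  p_5=2·1519+1452=4490,  q_5=2·68+65=201
fundamental: x₁=4490, y₁=201  (since 20160100 − 499·40401 = 1)
k=2:  x_2 = 4490·4490+499·201·201 = 40320199,  y_2 = 4490·201+201·4490 = 1804980
k=3:  x_3 = 4490·40320199+499·201·1804980 = 362075382530,  y_3 = 4490·1804980+201·40320199 = 16208720199

4490 201
40320199 1804980
362075382530 16208720199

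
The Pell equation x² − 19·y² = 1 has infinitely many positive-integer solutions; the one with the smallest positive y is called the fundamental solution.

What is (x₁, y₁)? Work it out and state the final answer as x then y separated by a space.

170 39

[4; 2,1,3,1,2,8] for √19; ℓ=6 ⇒ convergent index 5
k=0  a_k=4  p_k/q_k = 4/1
k=1  a_k=2  p_k/q_k = 9/2
k=2  a_k=1  p_k/q_k = 13/3
k=3  a_k=3  p_k/q_k = 48/11
k=4  a_k=1  p_k/q_k = 61/14
k=5  a_k=2  p_k/q_k = 170/39
→ (170, 39).  Check: 170²=28900, 19·39²=28899, difference 1.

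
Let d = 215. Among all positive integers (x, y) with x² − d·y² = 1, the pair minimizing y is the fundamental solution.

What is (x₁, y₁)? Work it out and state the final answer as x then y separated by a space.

44 3

d=215: √d = [14; 1,1,1,28] (ℓ=4, even), read p_3/q_3
a_0=14:  p_0=14·1+0=14,  q_0=14·0+1=1
a_1=1:  p_1=1·14+1=15,  q_1=1·1+0=1
a_2=1:  p_2=1·15+14=29,  q_2=1·1+1=2
a_3=1:  p_3=1·29+15=44,  q_3=1·2+1=3
→ (44, 3).  Check: 44²=1936, 215·3²=1935, difference 1.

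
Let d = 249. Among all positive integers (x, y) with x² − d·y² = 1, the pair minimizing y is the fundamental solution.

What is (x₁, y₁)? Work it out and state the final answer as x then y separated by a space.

d=249: √d = [15; 1,3,1,1,5,…,3,1,30] (ℓ=16, even), read p_15/q_15
step 0: (15, 1)  from 15·(1,0) + (0,1)
step 1: (16, 1)  from 1·(15,1) + (1,0)
step 2: (63, 4)  from 3·(16,1) + (15,1)
step 3: (79, 5)  from 1·(63,4) + (16,1)
step 4: (142, 9)  from 1·(79,5) + (63,4)
…
step 6: (931, 59)  from 1·(789,50) + (142,9)
step 7: (3582, 227)  from 3·(931,59) + (789,50)
step 8: (36751, 2329)  from 10·(3582,227) + (931,59)
step 9: (113835, 7214)  from 3·(36751,2329) + (3582,227)
…
step 11: (866765, 54929)  from 5·(150586,9543) + (113835,7214)
step 12: (1017351, 64472)  from 1·(866765,54929) + (150586,9543)
step 13: (1884116, 119401)  from 1·(1017351,64472) + (866765,54929)
step 14: (6669699, 422675)  from 3·(1884116,119401) + (1017351,64472)
step 15: (8553815, 542076)  from 1·(6669699,422675) + (1884116,119401)
fundamental: x₁=8553815, y₁=542076  (since 73167751054225 − 249·293846389776 = 1)

8553815 542076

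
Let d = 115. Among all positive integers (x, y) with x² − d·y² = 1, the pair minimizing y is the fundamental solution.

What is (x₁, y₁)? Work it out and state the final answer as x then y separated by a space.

d=115: √d = [10; 1,2,1,1,1,1,1,2,1,20] (ℓ=10, even), read p_9/q_9
a_0=10:  p_0=10·1+0=10,  q_0=10·0+1=1
…
a_6=1:  p_6=1·118+75=193,  q_6=1·11+7=18
a_7=1:  p_7=1·193+118=311,  q_7=1·18+11=29
a_8=2:  p_8=2·311+193=815,  q_8=2·29+18=76
a_9=1:  p_9=1·815+311=1126,  q_9=1·76+29=105
(x₁, y₁) = (1126, 105);  1126² − 115·105² = 1 ✓

1126 105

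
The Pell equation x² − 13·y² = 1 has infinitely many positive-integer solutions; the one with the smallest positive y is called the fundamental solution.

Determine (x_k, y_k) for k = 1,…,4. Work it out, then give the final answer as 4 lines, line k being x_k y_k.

649 180
842401 233640
1093435849 303264540
1419278889601 393637139280

√13 = [3; 1,1,1,1,6, …], period ℓ=5 (odd) → k=9
i=0: a=3 ⇒ p=3, q=1
i=1: a=1 ⇒ p=4, q=1
i=2: a=1 ⇒ p=7, q=2
i=3: a=1 ⇒ p=11, q=3
…
i=5: a=6 ⇒ p=119, q=33
i=6: a=1 ⇒ p=137, q=38
i=7: a=1 ⇒ p=256, q=71
i=8: a=1 ⇒ p=393, q=109
i=9: a=1 ⇒ p=649, q=180
fundamental: x₁=649, y₁=180  (since 421201 − 13·32400 = 1)
k=2:  x_2 = 649·649+13·180·180 = 842401,  y_2 = 649·180+180·649 = 233640
k=3:  x_3 = 649·842401+13·180·233640 = 1093435849,  y_3 = 649·233640+180·842401 = 303264540
k=4:  x_4 = 649·1093435849+13·180·303264540 = 1419278889601,  y_4 = 649·303264540+180·1093435849 = 393637139280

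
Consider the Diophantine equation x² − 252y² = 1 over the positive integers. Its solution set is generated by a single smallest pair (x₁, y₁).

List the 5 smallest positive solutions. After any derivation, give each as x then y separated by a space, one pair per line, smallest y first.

d=252: √d = [15; 1,6,1,30] (ℓ=4, even), read p_3/q_3
step 0: (15, 1)  from 15·(1,0) + (0,1)
step 1: (16, 1)  from 1·(15,1) + (1,0)
step 2: (111, 7)  from 6·(16,1) + (15,1)
step 3: (127, 8)  from 1·(111,7) + (16,1)
→ (127, 8).  Check: 127²=16129, 252·8²=16128, difference 1.
(127+8√252)^2 = 32257 + 2032√252
(127+8√252)^3 = 8193151 + 516120√252
(127+8√252)^4 = 2081028097 + 131092448√252
(127+8√252)^5 = 528572943487 + 33296965672√252

127 8
32257 2032
8193151 516120
2081028097 131092448
528572943487 33296965672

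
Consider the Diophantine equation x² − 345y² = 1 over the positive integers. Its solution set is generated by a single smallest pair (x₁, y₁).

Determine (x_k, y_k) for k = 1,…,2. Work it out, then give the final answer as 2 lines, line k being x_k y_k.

6761 364
91422241 4922008

[18; 1,1,2,1,6,1,2,1,1,36] for √345; ℓ=10 ⇒ convergent index 9
i=0: a=18 ⇒ p=18, q=1
i=1: a=1 ⇒ p=19, q=1
i=2: a=1 ⇒ p=37, q=2
…
i=4: a=1 ⇒ p=130, q=7
…
i=6: a=1 ⇒ p=1003, q=54
i=7: a=2 ⇒ p=2879, q=155
i=8: a=1 ⇒ p=3882, q=209
i=9: a=1 ⇒ p=6761, q=364
fundamental: x₁=6761, y₁=364  (since 45711121 − 345·132496 = 1)
k=2:  x_2 = 6761·6761+345·364·364 = 91422241,  y_2 = 6761·364+364·6761 = 4922008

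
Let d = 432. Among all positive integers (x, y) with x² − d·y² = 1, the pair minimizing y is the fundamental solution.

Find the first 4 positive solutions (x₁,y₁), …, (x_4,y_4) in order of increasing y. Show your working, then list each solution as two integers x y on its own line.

√432 = [20; 1,3,1,1,1,3,1,40, …], period ℓ=8 (even) → k=7
i=0: a=20 ⇒ p=20, q=1
i=1: a=1 ⇒ p=21, q=1
i=2: a=3 ⇒ p=83, q=4
i=3: a=1 ⇒ p=104, q=5
i=4: a=1 ⇒ p=187, q=9
…
i=6: a=3 ⇒ p=1060, q=51
i=7: a=1 ⇒ p=1351, q=65
→ (1351, 65).  Check: 1351²=1825201, 432·65²=1825200, difference 1.
(x_2, y_2) = (1351·1351 + 432·65·65, 1351·65 + 65·1351) = (3650401, 175630)
(x_3, y_3) = (1351·3650401 + 432·65·175630, 1351·175630 + 65·3650401) = (9863382151, 474552195)
(x_4, y_4) = (1351·9863382151 + 432·65·474552195, 1351·474552195 + 65·9863382151) = (26650854921601, 1282239855260)

1351 65
3650401 175630
9863382151 474552195
26650854921601 1282239855260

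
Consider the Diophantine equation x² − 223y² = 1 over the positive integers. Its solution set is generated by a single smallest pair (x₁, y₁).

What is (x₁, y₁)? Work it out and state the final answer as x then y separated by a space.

√223 → a₀=14, period (1,13,1,28); ℓ=4 even so k=3
k=0  a_k=14  p_k/q_k = 14/1
k=1  a_k=1  p_k/q_k = 15/1
k=2  a_k=13  p_k/q_k = 209/14
k=3  a_k=1  p_k/q_k = 224/15
→ (224, 15).  Check: 224²=50176, 223·15²=50175, difference 1.

224 15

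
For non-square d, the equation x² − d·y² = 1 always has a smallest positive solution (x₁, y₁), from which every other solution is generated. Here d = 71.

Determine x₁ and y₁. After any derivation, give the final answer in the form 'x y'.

√71 → a₀=8, period (2,2,1,7,1,2,2,16); ℓ=8 even so k=7
i=0: a=8 ⇒ p=8, q=1
…
i=2: a=2 ⇒ p=42, q=5
…
i=6: a=2 ⇒ p=1483, q=176
i=7: a=2 ⇒ p=3480, q=413
fundamental: x₁=3480, y₁=413  (since 12110400 − 71·170569 = 1)

3480 413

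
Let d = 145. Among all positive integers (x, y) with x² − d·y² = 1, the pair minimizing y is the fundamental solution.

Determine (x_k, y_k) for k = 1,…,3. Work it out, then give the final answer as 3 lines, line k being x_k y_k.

289 24
167041 13872
96549409 8017992

d=145: √d = [12; 24] (ℓ=1, odd), read p_1/q_1
k=0  a_k=12  p_k/q_k = 12/1
k=1  a_k=24  p_k/q_k = 289/24
(x₁, y₁) = (289, 24);  289² − 145·24² = 1 ✓
(289+24√145)^2 = 167041 + 13872√145
(289+24√145)^3 = 96549409 + 8017992√145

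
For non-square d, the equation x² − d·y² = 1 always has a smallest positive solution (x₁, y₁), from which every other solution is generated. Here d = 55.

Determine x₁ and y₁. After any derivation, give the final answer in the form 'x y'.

89 12

√55 = [7; 2,2,2,14, …], period ℓ=4 (even) → k=3
step 0: (7, 1)  from 7·(1,0) + (0,1)
step 1: (15, 2)  from 2·(7,1) + (1,0)
step 2: (37, 5)  from 2·(15,2) + (7,1)
step 3: (89, 12)  from 2·(37,5) + (15,2)
→ (89, 12).  Check: 89²=7921, 55·12²=7920, difference 1.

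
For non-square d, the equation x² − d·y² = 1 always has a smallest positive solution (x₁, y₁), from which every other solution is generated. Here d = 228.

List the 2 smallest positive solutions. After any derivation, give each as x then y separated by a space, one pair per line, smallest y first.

151 10
45601 3020

√228 → a₀=15, period (10,30); ℓ=2 even so k=1
i=0: a=15 ⇒ p=15, q=1
i=1: a=10 ⇒ p=151, q=10
→ (151, 10).  Check: 151²=22801, 228·10²=22800, difference 1.
(151+10√228)^2 = 45601 + 3020√228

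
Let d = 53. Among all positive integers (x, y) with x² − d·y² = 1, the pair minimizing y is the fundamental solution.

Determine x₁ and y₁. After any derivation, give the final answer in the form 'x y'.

√53 → a₀=7, period (3,1,1,3,14); ℓ=5 odd so k=9
k=0  a_k=7  p_k/q_k = 7/1
…
k=7  a_k=1  p_k/q_k = 10578/1453
k=8  a_k=1  p_k/q_k = 18557/2549
k=9  a_k=3  p_k/q_k = 66249/9100
→ (66249, 9100).  Check: 66249²=4388930001, 53·9100²=4388930000, difference 1.

66249 9100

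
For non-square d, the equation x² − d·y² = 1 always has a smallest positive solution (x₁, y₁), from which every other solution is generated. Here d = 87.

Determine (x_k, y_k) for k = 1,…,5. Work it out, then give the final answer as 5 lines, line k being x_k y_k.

d=87: √d = [9; 3,18] (ℓ=2, even), read p_1/q_1
i=0: a=9 ⇒ p=9, q=1
i=1: a=3 ⇒ p=28, q=3
→ (28, 3).  Check: 28²=784, 87·3²=783, difference 1.
k=2:  x_2 = 28·28+87·3·3 = 1567,  y_2 = 28·3+3·28 = 168
k=3:  x_3 = 28·1567+87·3·168 = 87724,  y_3 = 28·168+3·1567 = 9405
k=4:  x_4 = 28·87724+87·3·9405 = 4910977,  y_4 = 28·9405+3·87724 = 526512
k=5:  x_5 = 28·4910977+87·3·526512 = 274926988,  y_5 = 28·526512+3·4910977 = 29475267

28 3
1567 168
87724 9405
4910977 526512
274926988 29475267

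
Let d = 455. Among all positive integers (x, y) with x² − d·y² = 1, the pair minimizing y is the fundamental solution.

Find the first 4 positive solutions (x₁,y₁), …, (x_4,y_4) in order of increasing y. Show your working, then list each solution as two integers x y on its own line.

64 3
8191 384
1048384 49149
134184961 6290688

√455 → a₀=21, period (3,42); ℓ=2 even so k=1
k=0  a_k=21  p_k/q_k = 21/1
k=1  a_k=3  p_k/q_k = 64/3
(x₁, y₁) = (64, 3);  64² − 455·3² = 1 ✓
n=2: (64,3)∘(64,3) = (64·64+455·3·3, 64·3+3·64) = (8191,384)
n=3: (8191,384)∘(64,3) = (64·8191+455·3·384, 64·384+3·8191) = (1048384,49149)
n=4: (1048384,49149)∘(64,3) = (64·1048384+455·3·49149, 64·49149+3·1048384) = (134184961,6290688)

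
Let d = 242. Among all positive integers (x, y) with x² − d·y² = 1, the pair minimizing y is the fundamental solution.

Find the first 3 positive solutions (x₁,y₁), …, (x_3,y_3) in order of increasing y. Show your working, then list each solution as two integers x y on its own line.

19601 1260
768398401 49394520
30122754096401 1936363971780

d=242: √d = [15; 1,1,3,1,14,1,3,1,1,30] (ℓ=10, even), read p_9/q_9
k=0  a_k=15  p_k/q_k = 15/1
…
k=3  a_k=3  p_k/q_k = 109/7
…
k=7  a_k=3  p_k/q_k = 8696/559
k=8  a_k=1  p_k/q_k = 10905/701
k=9  a_k=1  p_k/q_k = 19601/1260
(x₁, y₁) = (19601, 1260);  19601² − 242·1260² = 1 ✓
n=2: (19601,1260)∘(19601,1260) = (19601·19601+242·1260·1260, 19601·1260+1260·19601) = (768398401,49394520)
n=3: (768398401,49394520)∘(19601,1260) = (19601·768398401+242·1260·49394520, 19601·49394520+1260·768398401) = (30122754096401,1936363971780)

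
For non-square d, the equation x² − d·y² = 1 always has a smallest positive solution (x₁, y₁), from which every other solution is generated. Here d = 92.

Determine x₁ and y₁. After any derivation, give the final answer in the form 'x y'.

1151 120

d=92: √d = [9; 1,1,2,4,2,1,1,18] (ℓ=8, even), read p_7/q_7
k=0  a_k=9  p_k/q_k = 9/1
…
k=2  a_k=1  p_k/q_k = 19/2
…
k=6  a_k=1  p_k/q_k = 681/71
k=7  a_k=1  p_k/q_k = 1151/120
fundamental: x₁=1151, y₁=120  (since 1324801 − 92·14400 = 1)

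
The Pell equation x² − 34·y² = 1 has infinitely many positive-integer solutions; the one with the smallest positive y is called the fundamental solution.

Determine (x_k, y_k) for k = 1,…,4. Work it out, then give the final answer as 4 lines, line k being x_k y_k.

35 6
2449 420
171395 29394
11995201 2057160

d=34: √d = [5; 1,4,1,10] (ℓ=4, even), read p_3/q_3
a_0=5:  p_0=5·1+0=5,  q_0=5·0+1=1
a_1=1:  p_1=1·5+1=6,  q_1=1·1+0=1
a_2=4:  p_2=4·6+5=29,  q_2=4·1+1=5
a_3=1:  p_3=1·29+6=35,  q_3=1·5+1=6
fundamental: x₁=35, y₁=6  (since 1225 − 34·36 = 1)
n=2: (35,6)∘(35,6) = (35·35+34·6·6, 35·6+6·35) = (2449,420)
n=3: (2449,420)∘(35,6) = (35·2449+34·6·420, 35·420+6·2449) = (171395,29394)
n=4: (171395,29394)∘(35,6) = (35·171395+34·6·29394, 35·29394+6·171395) = (11995201,2057160)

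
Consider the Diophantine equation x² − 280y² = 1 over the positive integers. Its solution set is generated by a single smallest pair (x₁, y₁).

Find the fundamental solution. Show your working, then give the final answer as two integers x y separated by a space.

√280 → a₀=16, period (1,2,1,2,1,32); ℓ=6 even so k=5
k=0  a_k=16  p_k/q_k = 16/1
…
k=2  a_k=2  p_k/q_k = 50/3
k=3  a_k=1  p_k/q_k = 67/4
k=4  a_k=2  p_k/q_k = 184/11
k=5  a_k=1  p_k/q_k = 251/15
fundamental: x₁=251, y₁=15  (since 63001 − 280·225 = 1)

251 15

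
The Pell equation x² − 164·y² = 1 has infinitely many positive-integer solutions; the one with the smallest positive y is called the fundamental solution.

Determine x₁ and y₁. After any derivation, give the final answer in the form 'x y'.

[12; 1,4,6,4,1,24] for √164; ℓ=6 ⇒ convergent index 5
i=0: a=12 ⇒ p=12, q=1
…
i=4: a=4 ⇒ p=1652, q=129
i=5: a=1 ⇒ p=2049, q=160
→ (2049, 160).  Check: 2049²=4198401, 164·160²=4198400, difference 1.

2049 160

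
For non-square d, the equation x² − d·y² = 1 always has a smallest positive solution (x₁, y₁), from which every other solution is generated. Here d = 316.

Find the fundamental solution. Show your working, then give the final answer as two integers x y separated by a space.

d=316: √d = [17; 1,3,2,8,2,3,1,34] (ℓ=8, even), read p_7/q_7
k=0  a_k=17  p_k/q_k = 17/1
k=1  a_k=1  p_k/q_k = 18/1
k=2  a_k=3  p_k/q_k = 71/4
k=3  a_k=2  p_k/q_k = 160/9
k=4  a_k=8  p_k/q_k = 1351/76
k=5  a_k=2  p_k/q_k = 2862/161
k=6  a_k=3  p_k/q_k = 9937/559
k=7  a_k=1  p_k/q_k = 12799/720
fundamental: x₁=12799, y₁=720  (since 163814401 − 316·518400 = 1)

12799 720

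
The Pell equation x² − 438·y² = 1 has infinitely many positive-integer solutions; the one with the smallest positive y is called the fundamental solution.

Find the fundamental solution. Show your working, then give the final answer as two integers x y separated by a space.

293 14

√438 → a₀=20, period (1,12,1,40); ℓ=4 even so k=3
i=0: a=20 ⇒ p=20, q=1
…
i=2: a=12 ⇒ p=272, q=13
i=3: a=1 ⇒ p=293, q=14
(x₁, y₁) = (293, 14);  293² − 438·14² = 1 ✓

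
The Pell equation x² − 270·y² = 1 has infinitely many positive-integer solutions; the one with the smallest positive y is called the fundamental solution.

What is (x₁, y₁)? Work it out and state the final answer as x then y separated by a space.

5291 322

√270 = [16; 2,3,6,3,2,32, …], period ℓ=6 (even) → k=5
i=0: a=16 ⇒ p=16, q=1
i=1: a=2 ⇒ p=33, q=2
…
i=3: a=6 ⇒ p=723, q=44
i=4: a=3 ⇒ p=2284, q=139
i=5: a=2 ⇒ p=5291, q=322
→ (5291, 322).  Check: 5291²=27994681, 270·322²=27994680, difference 1.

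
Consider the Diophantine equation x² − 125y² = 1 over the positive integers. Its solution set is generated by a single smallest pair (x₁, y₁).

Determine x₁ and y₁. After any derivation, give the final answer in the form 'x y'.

√125 = [11; 5,1,1,5,22, …], period ℓ=5 (odd) → k=9
i=0: a=11 ⇒ p=11, q=1
…
i=3: a=1 ⇒ p=123, q=11
…
i=5: a=22 ⇒ p=15127, q=1353
i=6: a=5 ⇒ p=76317, q=6826
i=7: a=1 ⇒ p=91444, q=8179
i=8: a=1 ⇒ p=167761, q=15005
i=9: a=5 ⇒ p=930249, q=83204
fundamental: x₁=930249, y₁=83204  (since 865363202001 − 125·6922905616 = 1)

930249 83204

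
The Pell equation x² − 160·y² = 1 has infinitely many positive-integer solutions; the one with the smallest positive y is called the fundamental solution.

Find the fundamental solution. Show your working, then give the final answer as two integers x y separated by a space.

√160 → a₀=12, period (1,1,1,5,1,1,1,24); ℓ=8 even so k=7
a_0=12:  p_0=12·1+0=12,  q_0=12·0+1=1
a_1=1:  p_1=1·12+1=13,  q_1=1·1+0=1
…
a_3=1:  p_3=1·25+13=38,  q_3=1·2+1=3
a_4=5:  p_4=5·38+25=215,  q_4=5·3+2=17
…
a_6=1:  p_6=1·253+215=468,  q_6=1·20+17=37
a_7=1:  p_7=1·468+253=721,  q_7=1·37+20=57
→ (721, 57).  Check: 721²=519841, 160·57²=519840, difference 1.

721 57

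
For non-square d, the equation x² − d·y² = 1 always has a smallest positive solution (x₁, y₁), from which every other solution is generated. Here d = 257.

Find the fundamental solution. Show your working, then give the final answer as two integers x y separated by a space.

d=257: √d = [16; 32] (ℓ=1, odd), read p_1/q_1
i=0: a=16 ⇒ p=16, q=1
i=1: a=32 ⇒ p=513, q=32
→ (513, 32).  Check: 513²=263169, 257·32²=263168, difference 1.

513 32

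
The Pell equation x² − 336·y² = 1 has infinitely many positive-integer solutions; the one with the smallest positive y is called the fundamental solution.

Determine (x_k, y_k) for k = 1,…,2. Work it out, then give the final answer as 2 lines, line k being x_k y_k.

d=336: √d = [18; 3,36] (ℓ=2, even), read p_1/q_1
k=0  a_k=18  p_k/q_k = 18/1
k=1  a_k=3  p_k/q_k = 55/3
fundamental: x₁=55, y₁=3  (since 3025 − 336·9 = 1)
(55+3√336)^2 = 6049 + 330√336

55 3
6049 330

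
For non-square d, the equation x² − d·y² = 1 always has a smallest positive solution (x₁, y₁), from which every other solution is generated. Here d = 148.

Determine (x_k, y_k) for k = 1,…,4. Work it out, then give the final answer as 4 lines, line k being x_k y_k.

d=148: √d = [12; 6,24] (ℓ=2, even), read p_1/q_1
a_0=12:  p_0=12·1+0=12,  q_0=12·0+1=1
a_1=6:  p_1=6·12+1=73,  q_1=6·1+0=6
(x₁, y₁) = (73, 6);  73² − 148·6² = 1 ✓
(x_2, y_2) = (73·73 + 148·6·6, 73·6 + 6·73) = (10657, 876)
(x_3, y_3) = (73·10657 + 148·6·876, 73·876 + 6·10657) = (1555849, 127890)
(x_4, y_4) = (73·1555849 + 148·6·127890, 73·127890 + 6·1555849) = (227143297, 18671064)

73 6
10657 876
1555849 127890
227143297 18671064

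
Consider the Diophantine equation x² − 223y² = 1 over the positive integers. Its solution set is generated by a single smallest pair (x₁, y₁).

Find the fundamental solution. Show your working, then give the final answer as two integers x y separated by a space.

[14; 1,13,1,28] for √223; ℓ=4 ⇒ convergent index 3
a_0=14:  p_0=14·1+0=14,  q_0=14·0+1=1
…
a_2=13:  p_2=13·15+14=209,  q_2=13·1+1=14
a_3=1:  p_3=1·209+15=224,  q_3=1·14+1=15
fundamental: x₁=224, y₁=15  (since 50176 − 223·225 = 1)

224 15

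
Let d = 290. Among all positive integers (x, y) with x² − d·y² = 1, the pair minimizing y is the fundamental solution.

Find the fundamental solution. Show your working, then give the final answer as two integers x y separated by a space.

579 34

√290 → a₀=17, period (34); ℓ=1 odd so k=1
k=0  a_k=17  p_k/q_k = 17/1
k=1  a_k=34  p_k/q_k = 579/34
→ (579, 34).  Check: 579²=335241, 290·34²=335240, difference 1.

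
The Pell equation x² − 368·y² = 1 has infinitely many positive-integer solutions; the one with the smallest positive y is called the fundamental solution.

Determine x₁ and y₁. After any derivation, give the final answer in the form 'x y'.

d=368: √d = [19; 5,2,5,38] (ℓ=4, even), read p_3/q_3
a_0=19:  p_0=19·1+0=19,  q_0=19·0+1=1
a_1=5:  p_1=5·19+1=96,  q_1=5·1+0=5
a_2=2:  p_2=2·96+19=211,  q_2=2·5+1=11
a_3=5:  p_3=5·211+96=1151,  q_3=5·11+5=60
→ (1151, 60).  Check: 1151²=1324801, 368·60²=1324800, difference 1.

1151 60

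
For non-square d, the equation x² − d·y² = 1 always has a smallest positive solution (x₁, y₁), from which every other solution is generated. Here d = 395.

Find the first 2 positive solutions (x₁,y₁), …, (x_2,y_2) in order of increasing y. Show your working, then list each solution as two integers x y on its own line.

159 8
50561 2544

[19; 1,6,1,38] for √395; ℓ=4 ⇒ convergent index 3
step 0: (19, 1)  from 19·(1,0) + (0,1)
…
step 2: (139, 7)  from 6·(20,1) + (19,1)
step 3: (159, 8)  from 1·(139,7) + (20,1)
fundamental: x₁=159, y₁=8  (since 25281 − 395·64 = 1)
(x_2, y_2) = (159·159 + 395·8·8, 159·8 + 8·159) = (50561, 2544)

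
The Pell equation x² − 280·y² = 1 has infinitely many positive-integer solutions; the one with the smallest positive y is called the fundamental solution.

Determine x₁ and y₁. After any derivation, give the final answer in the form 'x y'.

251 15

d=280: √d = [16; 1,2,1,2,1,32] (ℓ=6, even), read p_5/q_5
step 0: (16, 1)  from 16·(1,0) + (0,1)
step 1: (17, 1)  from 1·(16,1) + (1,0)
…
step 3: (67, 4)  from 1·(50,3) + (17,1)
step 4: (184, 11)  from 2·(67,4) + (50,3)
step 5: (251, 15)  from 1·(184,11) + (67,4)
(x₁, y₁) = (251, 15);  251² − 280·15² = 1 ✓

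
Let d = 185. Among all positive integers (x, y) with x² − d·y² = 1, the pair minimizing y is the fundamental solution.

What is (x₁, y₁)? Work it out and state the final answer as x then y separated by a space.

9249 680

√185 → a₀=13, period (1,1,1,1,26); ℓ=5 odd so k=9
a_0=13:  p_0=13·1+0=13,  q_0=13·0+1=1
a_1=1:  p_1=1·13+1=14,  q_1=1·1+0=1
…
a_3=1:  p_3=1·27+14=41,  q_3=1·2+1=3
a_4=1:  p_4=1·41+27=68,  q_4=1·3+2=5
a_5=26:  p_5=26·68+41=1809,  q_5=26·5+3=133
a_6=1:  p_6=1·1809+68=1877,  q_6=1·133+5=138
…
a_8=1:  p_8=1·3686+1877=5563,  q_8=1·271+138=409
a_9=1:  p_9=1·5563+3686=9249,  q_9=1·409+271=680
(x₁, y₁) = (9249, 680);  9249² − 185·680² = 1 ✓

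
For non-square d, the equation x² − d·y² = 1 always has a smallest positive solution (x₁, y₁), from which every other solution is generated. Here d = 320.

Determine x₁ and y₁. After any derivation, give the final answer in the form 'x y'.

d=320: √d = [17; 1,7,1,34] (ℓ=4, even), read p_3/q_3
k=0  a_k=17  p_k/q_k = 17/1
k=1  a_k=1  p_k/q_k = 18/1
k=2  a_k=7  p_k/q_k = 143/8
k=3  a_k=1  p_k/q_k = 161/9
(x₁, y₁) = (161, 9);  161² − 320·9² = 1 ✓

161 9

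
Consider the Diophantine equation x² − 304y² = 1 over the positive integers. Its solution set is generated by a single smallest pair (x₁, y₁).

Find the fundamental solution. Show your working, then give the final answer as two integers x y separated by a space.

√304 → a₀=17, period (2,3,2,1,1,1,1,1,2,3,2,34); ℓ=12 even so k=11
a_0=17:  p_0=17·1+0=17,  q_0=17·0+1=1
a_1=2:  p_1=2·17+1=35,  q_1=2·1+0=2
…
a_3=2:  p_3=2·122+35=279,  q_3=2·7+2=16
a_4=1:  p_4=1·279+122=401,  q_4=1·16+7=23
a_5=1:  p_5=1·401+279=680,  q_5=1·23+16=39
a_6=1:  p_6=1·680+401=1081,  q_6=1·39+23=62
…
a_8=1:  p_8=1·1761+1081=2842,  q_8=1·101+62=163
…
a_10=3:  p_10=3·7445+2842=25177,  q_10=3·427+163=1444
a_11=2:  p_11=2·25177+7445=57799,  q_11=2·1444+427=3315
fundamental: x₁=57799, y₁=3315  (since 3340724401 − 304·10989225 = 1)

57799 3315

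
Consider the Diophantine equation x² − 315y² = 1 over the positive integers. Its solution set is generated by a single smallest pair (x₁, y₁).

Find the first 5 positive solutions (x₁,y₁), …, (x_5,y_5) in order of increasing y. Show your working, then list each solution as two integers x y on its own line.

71 4
10081 568
1431431 80652
203253121 11452016
28860511751 1626105620

√315 = [17; 1,2,1,34, …], period ℓ=4 (even) → k=3
i=0: a=17 ⇒ p=17, q=1
…
i=2: a=2 ⇒ p=53, q=3
i=3: a=1 ⇒ p=71, q=4
fundamental: x₁=71, y₁=4  (since 5041 − 315·16 = 1)
n=2: (71,4)∘(71,4) = (71·71+315·4·4, 71·4+4·71) = (10081,568)
n=3: (10081,568)∘(71,4) = (71·10081+315·4·568, 71·568+4·10081) = (1431431,80652)
n=4: (1431431,80652)∘(71,4) = (71·1431431+315·4·80652, 71·80652+4·1431431) = (203253121,11452016)
n=5: (203253121,11452016)∘(71,4) = (71·203253121+315·4·11452016, 71·11452016+4·203253121) = (28860511751,1626105620)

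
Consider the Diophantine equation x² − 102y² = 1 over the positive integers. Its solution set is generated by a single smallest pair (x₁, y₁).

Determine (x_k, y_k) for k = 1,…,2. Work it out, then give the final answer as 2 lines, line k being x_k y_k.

101 10
20401 2020

[10; 10,20] for √102; ℓ=2 ⇒ convergent index 1
step 0: (10, 1)  from 10·(1,0) + (0,1)
step 1: (101, 10)  from 10·(10,1) + (1,0)
(x₁, y₁) = (101, 10);  101² − 102·10² = 1 ✓
(x_2, y_2) = (101·101 + 102·10·10, 101·10 + 10·101) = (20401, 2020)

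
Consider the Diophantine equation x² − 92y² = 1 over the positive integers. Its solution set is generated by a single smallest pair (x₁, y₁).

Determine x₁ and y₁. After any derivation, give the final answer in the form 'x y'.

1151 120

√92 → a₀=9, period (1,1,2,4,2,1,1,18); ℓ=8 even so k=7
k=0  a_k=9  p_k/q_k = 9/1
k=1  a_k=1  p_k/q_k = 10/1
…
k=6  a_k=1  p_k/q_k = 681/71
k=7  a_k=1  p_k/q_k = 1151/120
fundamental: x₁=1151, y₁=120  (since 1324801 − 92·14400 = 1)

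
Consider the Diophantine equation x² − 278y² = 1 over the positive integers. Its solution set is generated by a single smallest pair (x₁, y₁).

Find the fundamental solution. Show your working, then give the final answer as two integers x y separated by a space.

2501 150

√278 → a₀=16, period (1,2,16,2,1,32); ℓ=6 even so k=5
k=0  a_k=16  p_k/q_k = 16/1
k=1  a_k=1  p_k/q_k = 17/1
…
k=3  a_k=16  p_k/q_k = 817/49
k=4  a_k=2  p_k/q_k = 1684/101
k=5  a_k=1  p_k/q_k = 2501/150
fundamental: x₁=2501, y₁=150  (since 6255001 − 278·22500 = 1)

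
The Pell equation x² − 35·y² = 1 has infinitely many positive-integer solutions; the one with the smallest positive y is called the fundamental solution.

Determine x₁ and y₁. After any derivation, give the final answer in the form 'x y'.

6 1

√35 → a₀=5, period (1,10); ℓ=2 even so k=1
a_0=5:  p_0=5·1+0=5,  q_0=5·0+1=1
a_1=1:  p_1=1·5+1=6,  q_1=1·1+0=1
(x₁, y₁) = (6, 1);  6² − 35·1² = 1 ✓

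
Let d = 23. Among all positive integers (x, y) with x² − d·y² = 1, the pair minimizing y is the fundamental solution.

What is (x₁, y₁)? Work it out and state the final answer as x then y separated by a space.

√23 → a₀=4, period (1,3,1,8); ℓ=4 even so k=3
i=0: a=4 ⇒ p=4, q=1
…
i=2: a=3 ⇒ p=19, q=4
i=3: a=1 ⇒ p=24, q=5
fundamental: x₁=24, y₁=5  (since 576 − 23·25 = 1)

24 5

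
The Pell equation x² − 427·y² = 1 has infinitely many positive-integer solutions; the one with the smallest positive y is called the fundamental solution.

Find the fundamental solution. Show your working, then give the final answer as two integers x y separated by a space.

62 3

[20; 1,1,1,40] for √427; ℓ=4 ⇒ convergent index 3
step 0: (20, 1)  from 20·(1,0) + (0,1)
…
step 2: (41, 2)  from 1·(21,1) + (20,1)
step 3: (62, 3)  from 1·(41,2) + (21,1)
(x₁, y₁) = (62, 3);  62² − 427·3² = 1 ✓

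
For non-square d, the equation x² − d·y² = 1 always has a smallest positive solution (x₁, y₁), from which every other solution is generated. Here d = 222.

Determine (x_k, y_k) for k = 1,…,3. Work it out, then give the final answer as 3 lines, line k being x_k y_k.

149 10
44401 2980
13231349 888030

d=222: √d = [14; 1,8,1,28] (ℓ=4, even), read p_3/q_3
step 0: (14, 1)  from 14·(1,0) + (0,1)
…
step 2: (134, 9)  from 8·(15,1) + (14,1)
step 3: (149, 10)  from 1·(134,9) + (15,1)
→ (149, 10).  Check: 149²=22201, 222·10²=22200, difference 1.
k=2:  x_2 = 149·149+222·10·10 = 44401,  y_2 = 149·10+10·149 = 2980
k=3:  x_3 = 149·44401+222·10·2980 = 13231349,  y_3 = 149·2980+10·44401 = 888030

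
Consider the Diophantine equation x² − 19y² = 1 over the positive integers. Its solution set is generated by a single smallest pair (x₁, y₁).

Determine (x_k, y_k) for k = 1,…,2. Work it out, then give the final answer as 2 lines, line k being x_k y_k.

d=19: √d = [4; 2,1,3,1,2,8] (ℓ=6, even), read p_5/q_5
step 0: (4, 1)  from 4·(1,0) + (0,1)
step 1: (9, 2)  from 2·(4,1) + (1,0)
step 2: (13, 3)  from 1·(9,2) + (4,1)
…
step 4: (61, 14)  from 1·(48,11) + (13,3)
step 5: (170, 39)  from 2·(61,14) + (48,11)
fundamental: x₁=170, y₁=39  (since 28900 − 19·1521 = 1)
(x_2, y_2) = (170·170 + 19·39·39, 170·39 + 39·170) = (57799, 13260)

170 39
57799 13260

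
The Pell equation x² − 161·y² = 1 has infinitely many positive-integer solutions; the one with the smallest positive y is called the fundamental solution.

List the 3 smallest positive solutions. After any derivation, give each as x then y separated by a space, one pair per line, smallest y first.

√161 = [12; 1,2,4,1,2,1,4,2,1,24, …], period ℓ=10 (even) → k=9
i=0: a=12 ⇒ p=12, q=1
…
i=3: a=4 ⇒ p=165, q=13
i=4: a=1 ⇒ p=203, q=16
…
i=6: a=1 ⇒ p=774, q=61
…
i=8: a=2 ⇒ p=8108, q=639
i=9: a=1 ⇒ p=11775, q=928
→ (11775, 928).  Check: 11775²=138650625, 161·928²=138650624, difference 1.
(x_2, y_2) = (11775·11775 + 161·928·928, 11775·928 + 928·11775) = (277301249, 21854400)
(x_3, y_3) = (11775·277301249 + 161·928·21854400, 11775·21854400 + 928·277301249) = (6530444402175, 514671119072)

11775 928
277301249 21854400
6530444402175 514671119072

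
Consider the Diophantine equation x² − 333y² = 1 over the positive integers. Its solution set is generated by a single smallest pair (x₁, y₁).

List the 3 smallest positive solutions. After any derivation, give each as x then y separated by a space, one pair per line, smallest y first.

73 4
10657 584
1555849 85260

√333 = [18; 4,36, …], period ℓ=2 (even) → k=1
step 0: (18, 1)  from 18·(1,0) + (0,1)
step 1: (73, 4)  from 4·(18,1) + (1,0)
→ (73, 4).  Check: 73²=5329, 333·4²=5328, difference 1.
(73+4√333)^2 = 10657 + 584√333
(73+4√333)^3 = 1555849 + 85260√333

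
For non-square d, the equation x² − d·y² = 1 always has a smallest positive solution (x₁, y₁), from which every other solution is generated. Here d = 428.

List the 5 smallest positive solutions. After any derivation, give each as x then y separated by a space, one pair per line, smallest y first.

[20; 1,2,4,1,5,10,5,1,4,2,1,40] for √428; ℓ=12 ⇒ convergent index 11
k=0  a_k=20  p_k/q_k = 20/1
…
k=5  a_k=5  p_k/q_k = 1924/93
…
k=10  a_k=2  p_k/q_k = 1273708/61567
k=11  a_k=1  p_k/q_k = 1850887/89466
fundamental: x₁=1850887, y₁=89466  (since 3425782686769 − 428·8004165156 = 1)
k=2:  x_2 = 1850887·1850887+428·89466·89466 = 6851565373537,  y_2 = 1850887·89466+89466·1850887 = 331182912684
k=3:  x_3 = 1850887·6851565373537+428·89466·331182912684 = 25362946559057703751,  y_3 = 1850887·331182912684+89466·6851565373537 = 1225964295417811950
k=4:  x_4 = 1850887·25362946559057703751+428·89466·1225964295417811950 = 93887896135702420679780737,  y_4 = 1850887·1225964295417811950+89466·25362946559057703751 = 4538242753705644230486616
k=5:  x_5 = 1850887·93887896135702420679780737+428·89466·4538242753705644230486616 = 347551772829818329662915600223687,  y_5 = 1850887·4538242753705644230486616+89466·93887896135702420679780737 = 16799549031354731501369944644834

1850887 89466
6851565373537 331182912684
25362946559057703751 1225964295417811950
93887896135702420679780737 4538242753705644230486616
347551772829818329662915600223687 16799549031354731501369944644834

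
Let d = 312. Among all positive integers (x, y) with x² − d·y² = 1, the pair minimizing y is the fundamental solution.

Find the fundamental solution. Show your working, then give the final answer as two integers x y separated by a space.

53 3

√312 → a₀=17, period (1,1,1,34); ℓ=4 even so k=3
i=0: a=17 ⇒ p=17, q=1
…
i=2: a=1 ⇒ p=35, q=2
i=3: a=1 ⇒ p=53, q=3
→ (53, 3).  Check: 53²=2809, 312·3²=2808, difference 1.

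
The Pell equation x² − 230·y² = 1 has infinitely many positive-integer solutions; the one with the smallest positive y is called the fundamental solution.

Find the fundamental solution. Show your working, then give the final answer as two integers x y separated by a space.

[15; 6,30] for √230; ℓ=2 ⇒ convergent index 1
step 0: (15, 1)  from 15·(1,0) + (0,1)
step 1: (91, 6)  from 6·(15,1) + (1,0)
fundamental: x₁=91, y₁=6  (since 8281 − 230·36 = 1)

91 6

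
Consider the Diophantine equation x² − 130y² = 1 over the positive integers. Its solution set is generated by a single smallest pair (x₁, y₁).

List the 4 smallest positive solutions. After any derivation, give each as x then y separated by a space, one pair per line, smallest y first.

6499 570
84474001 7408860
1097993058499 96300361710
14271713689896001 1251712094097720

√130 → a₀=11, period (2,2,22); ℓ=3 odd so k=5
k=0  a_k=11  p_k/q_k = 11/1
…
k=2  a_k=2  p_k/q_k = 57/5
…
k=4  a_k=2  p_k/q_k = 2611/229
k=5  a_k=2  p_k/q_k = 6499/570
→ (6499, 570).  Check: 6499²=42237001, 130·570²=42237000, difference 1.
n=2: (6499,570)∘(6499,570) = (6499·6499+130·570·570, 6499·570+570·6499) = (84474001,7408860)
n=3: (84474001,7408860)∘(6499,570) = (6499·84474001+130·570·7408860, 6499·7408860+570·84474001) = (1097993058499,96300361710)
n=4: (1097993058499,96300361710)∘(6499,570) = (6499·1097993058499+130·570·96300361710, 6499·96300361710+570·1097993058499) = (14271713689896001,1251712094097720)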